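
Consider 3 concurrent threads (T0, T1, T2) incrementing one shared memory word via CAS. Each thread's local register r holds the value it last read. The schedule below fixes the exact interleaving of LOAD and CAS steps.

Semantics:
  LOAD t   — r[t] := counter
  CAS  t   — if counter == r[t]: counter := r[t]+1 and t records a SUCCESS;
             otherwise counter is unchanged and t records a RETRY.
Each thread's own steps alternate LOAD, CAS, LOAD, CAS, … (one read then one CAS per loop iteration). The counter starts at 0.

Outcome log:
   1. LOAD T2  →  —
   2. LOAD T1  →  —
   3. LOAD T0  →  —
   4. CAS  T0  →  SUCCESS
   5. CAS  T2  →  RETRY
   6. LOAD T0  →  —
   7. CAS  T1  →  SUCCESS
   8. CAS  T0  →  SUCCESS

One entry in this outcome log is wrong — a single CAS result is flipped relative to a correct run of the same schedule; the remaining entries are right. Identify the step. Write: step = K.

step = 7

Re-executing:
1. LOAD T2 → mem=0 r[T2]=0 [LOAD]
2. LOAD T1 → mem=0 r[T1]=0 [LOAD]
3. LOAD T0 → mem=0 r[T0]=0 [LOAD]
4. CAS T0 → mem=1 r[T0]=0 [OK]
5. CAS T2 → mem=1 r[T2]=0 [RETRY]
6. LOAD T0 → mem=1 r[T0]=1 [LOAD]
7. CAS T1 → mem=1 r[T1]=0 [RETRY]
8. CAS T0 → mem=2 r[T0]=1 [OK]
Mismatch at 7.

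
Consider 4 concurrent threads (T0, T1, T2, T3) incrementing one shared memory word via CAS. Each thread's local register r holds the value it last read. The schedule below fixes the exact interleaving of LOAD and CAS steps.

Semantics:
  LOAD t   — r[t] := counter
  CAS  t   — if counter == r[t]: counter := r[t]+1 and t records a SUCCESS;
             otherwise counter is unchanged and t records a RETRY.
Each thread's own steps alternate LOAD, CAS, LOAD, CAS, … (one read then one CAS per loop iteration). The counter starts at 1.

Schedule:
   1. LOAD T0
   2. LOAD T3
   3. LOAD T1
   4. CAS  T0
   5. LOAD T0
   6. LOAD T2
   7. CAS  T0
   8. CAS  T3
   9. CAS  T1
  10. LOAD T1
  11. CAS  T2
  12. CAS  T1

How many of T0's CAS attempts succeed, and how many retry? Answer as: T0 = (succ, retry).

T0 = (2, 0)

[1] T0.load  rd  (counter 1, T0.r 1)
[2] T3.load  rd  (counter 1, T3.r 1)
[3] T1.load  rd  (counter 1, T1.r 1)
[4] T0.cas  hit  (counter 2, T0.r 1)
[5] T0.load  rd  (counter 2, T0.r 2)
[6] T2.load  rd  (counter 2, T2.r 2)
[7] T0.cas  hit  (counter 3, T0.r 2)
[8] T3.cas  miss  (counter 3, T3.r 1)
[9] T1.cas  miss  (counter 3, T1.r 1)
[10] T1.load  rd  (counter 3, T1.r 3)
[11] T2.cas  miss  (counter 3, T2.r 2)
[12] T1.cas  hit  (counter 4, T1.r 3)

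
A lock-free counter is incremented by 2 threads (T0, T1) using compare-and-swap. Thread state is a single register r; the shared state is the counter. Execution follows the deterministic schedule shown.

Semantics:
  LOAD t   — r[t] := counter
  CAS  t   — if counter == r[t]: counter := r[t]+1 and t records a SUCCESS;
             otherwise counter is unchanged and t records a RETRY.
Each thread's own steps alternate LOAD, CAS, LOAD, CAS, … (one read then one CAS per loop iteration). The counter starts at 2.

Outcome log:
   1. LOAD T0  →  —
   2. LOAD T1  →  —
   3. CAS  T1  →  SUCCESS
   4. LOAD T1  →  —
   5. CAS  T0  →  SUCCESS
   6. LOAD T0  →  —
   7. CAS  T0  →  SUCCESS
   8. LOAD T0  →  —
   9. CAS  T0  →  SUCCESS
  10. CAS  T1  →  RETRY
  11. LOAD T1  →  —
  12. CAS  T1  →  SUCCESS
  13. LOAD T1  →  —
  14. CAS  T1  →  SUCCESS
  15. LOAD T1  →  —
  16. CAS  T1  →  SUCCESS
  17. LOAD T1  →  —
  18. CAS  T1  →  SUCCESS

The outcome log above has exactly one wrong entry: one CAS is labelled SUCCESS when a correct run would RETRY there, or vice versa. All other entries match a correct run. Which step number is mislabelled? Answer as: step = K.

step = 5

Correct run:
   1) LOAD T0:  M=2  r_T0=2
   2) LOAD T1:  M=2  r_T1=2
   3) CAS  T1:  M=3  r_T1=2 ✓
   4) LOAD T1:  M=3  r_T1=3
   5) CAS  T0:  M=3  r_T0=2 ✗
   6) LOAD T0:  M=3  r_T0=3
   7) CAS  T0:  M=4  r_T0=3 ✓
   8) LOAD T0:  M=4  r_T0=4
   9) CAS  T0:  M=5  r_T0=4 ✓
  10) CAS  T1:  M=5  r_T1=3 ✗
  11) LOAD T1:  M=5  r_T1=5
  12) CAS  T1:  M=6  r_T1=5 ✓
  13) LOAD T1:  M=6  r_T1=6
  14) CAS  T1:  M=7  r_T1=6 ✓
  15) LOAD T1:  M=7  r_T1=7
  16) CAS  T1:  M=8  r_T1=7 ✓
  17) LOAD T1:  M=8  r_T1=8
  18) CAS  T1:  M=9  r_T1=8 ✓
Flip is step 5.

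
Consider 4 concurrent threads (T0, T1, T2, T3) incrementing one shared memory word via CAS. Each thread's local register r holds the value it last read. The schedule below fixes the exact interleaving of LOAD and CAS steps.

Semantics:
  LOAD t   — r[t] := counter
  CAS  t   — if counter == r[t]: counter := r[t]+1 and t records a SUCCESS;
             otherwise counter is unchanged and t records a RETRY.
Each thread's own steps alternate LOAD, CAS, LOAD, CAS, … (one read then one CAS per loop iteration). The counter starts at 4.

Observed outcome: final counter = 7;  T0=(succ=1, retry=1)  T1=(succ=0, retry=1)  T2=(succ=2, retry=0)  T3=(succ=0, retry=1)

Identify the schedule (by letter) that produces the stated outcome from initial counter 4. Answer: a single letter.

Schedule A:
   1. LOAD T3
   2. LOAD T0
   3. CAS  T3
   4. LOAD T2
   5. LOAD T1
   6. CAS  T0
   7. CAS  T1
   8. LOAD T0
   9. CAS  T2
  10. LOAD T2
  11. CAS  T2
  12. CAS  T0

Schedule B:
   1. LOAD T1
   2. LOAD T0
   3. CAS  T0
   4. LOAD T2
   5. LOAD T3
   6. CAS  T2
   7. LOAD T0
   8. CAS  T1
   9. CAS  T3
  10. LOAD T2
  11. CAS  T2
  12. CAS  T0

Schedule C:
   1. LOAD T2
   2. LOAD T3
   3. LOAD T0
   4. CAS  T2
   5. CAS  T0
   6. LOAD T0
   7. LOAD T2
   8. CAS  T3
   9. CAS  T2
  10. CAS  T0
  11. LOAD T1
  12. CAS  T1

B

Tracing schedule B:
#1 T1 reads 4
#2 T0 reads 4
#3 T0 CAS(4→5) writes; counter now 5
#4 T2 reads 5
#5 T3 reads 5
#6 T2 CAS(5→6) writes; counter now 6
#7 T0 reads 6
#8 T1 CAS(4→5) fails; counter now 6
#9 T3 CAS(5→6) fails; counter now 6
#10 T2 reads 6
#11 T2 CAS(6→7) writes; counter now 7
#12 T0 CAS(6→7) fails; counter now 7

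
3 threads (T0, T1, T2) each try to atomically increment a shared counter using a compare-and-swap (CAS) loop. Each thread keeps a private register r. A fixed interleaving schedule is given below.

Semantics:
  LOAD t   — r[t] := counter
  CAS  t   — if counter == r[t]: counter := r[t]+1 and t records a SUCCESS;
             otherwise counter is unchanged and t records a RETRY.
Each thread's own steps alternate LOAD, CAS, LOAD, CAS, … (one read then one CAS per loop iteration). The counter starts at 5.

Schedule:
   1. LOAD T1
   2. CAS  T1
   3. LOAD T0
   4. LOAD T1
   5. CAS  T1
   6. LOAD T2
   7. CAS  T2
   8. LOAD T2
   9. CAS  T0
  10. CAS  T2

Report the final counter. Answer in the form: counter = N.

[1] T1.load  rd  (counter 5, T1.r 5)
[2] T1.cas  hit  (counter 6, T1.r 5)
[3] T0.load  rd  (counter 6, T0.r 6)
[4] T1.load  rd  (counter 6, T1.r 6)
[5] T1.cas  hit  (counter 7, T1.r 6)
[6] T2.load  rd  (counter 7, T2.r 7)
[7] T2.cas  hit  (counter 8, T2.r 7)
[8] T2.load  rd  (counter 8, T2.r 8)
[9] T0.cas  miss  (counter 8, T0.r 6)
[10] T2.cas  hit  (counter 9, T2.r 8)

counter = 9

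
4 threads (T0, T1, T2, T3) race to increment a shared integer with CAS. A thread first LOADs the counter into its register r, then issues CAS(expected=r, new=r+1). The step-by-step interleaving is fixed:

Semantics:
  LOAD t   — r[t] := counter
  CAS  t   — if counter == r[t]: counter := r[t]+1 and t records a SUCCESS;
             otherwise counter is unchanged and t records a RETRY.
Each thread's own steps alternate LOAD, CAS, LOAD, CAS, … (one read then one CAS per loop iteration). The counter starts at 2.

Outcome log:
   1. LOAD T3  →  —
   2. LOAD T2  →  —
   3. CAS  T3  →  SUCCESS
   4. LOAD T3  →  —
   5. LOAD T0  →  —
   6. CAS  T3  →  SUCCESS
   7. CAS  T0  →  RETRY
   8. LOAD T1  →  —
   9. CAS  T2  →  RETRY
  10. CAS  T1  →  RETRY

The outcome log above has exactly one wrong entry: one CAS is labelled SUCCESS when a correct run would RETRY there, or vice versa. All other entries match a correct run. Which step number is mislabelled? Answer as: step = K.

step = 10

Re-executing:
[1] T3.load  rd  (counter 2, T3.r 2)
[2] T2.load  rd  (counter 2, T2.r 2)
[3] T3.cas  hit  (counter 3, T3.r 2)
[4] T3.load  rd  (counter 3, T3.r 3)
[5] T0.load  rd  (counter 3, T0.r 3)
[6] T3.cas  hit  (counter 4, T3.r 3)
[7] T0.cas  miss  (counter 4, T0.r 3)
[8] T1.load  rd  (counter 4, T1.r 4)
[9] T2.cas  miss  (counter 4, T2.r 2)
[10] T1.cas  hit  (counter 5, T1.r 4)
Mismatch at 10.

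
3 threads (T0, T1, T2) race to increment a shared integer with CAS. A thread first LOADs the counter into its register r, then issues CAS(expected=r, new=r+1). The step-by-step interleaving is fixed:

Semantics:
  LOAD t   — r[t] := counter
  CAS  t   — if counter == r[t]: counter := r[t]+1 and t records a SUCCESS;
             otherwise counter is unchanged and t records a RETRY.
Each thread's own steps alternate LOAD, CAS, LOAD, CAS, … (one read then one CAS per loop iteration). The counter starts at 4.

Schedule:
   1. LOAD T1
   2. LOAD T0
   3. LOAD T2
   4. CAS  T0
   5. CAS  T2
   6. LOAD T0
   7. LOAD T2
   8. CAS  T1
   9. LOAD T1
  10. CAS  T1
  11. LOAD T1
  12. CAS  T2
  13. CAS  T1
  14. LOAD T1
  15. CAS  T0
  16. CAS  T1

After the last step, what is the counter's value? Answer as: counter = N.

1. LOAD T1 → mem=4 r[T1]=4 [LOAD]
2. LOAD T0 → mem=4 r[T0]=4 [LOAD]
3. LOAD T2 → mem=4 r[T2]=4 [LOAD]
4. CAS T0 → mem=5 r[T0]=4 [OK]
5. CAS T2 → mem=5 r[T2]=4 [RETRY]
6. LOAD T0 → mem=5 r[T0]=5 [LOAD]
7. LOAD T2 → mem=5 r[T2]=5 [LOAD]
8. CAS T1 → mem=5 r[T1]=4 [RETRY]
9. LOAD T1 → mem=5 r[T1]=5 [LOAD]
10. CAS T1 → mem=6 r[T1]=5 [OK]
11. LOAD T1 → mem=6 r[T1]=6 [LOAD]
12. CAS T2 → mem=6 r[T2]=5 [RETRY]
13. CAS T1 → mem=7 r[T1]=6 [OK]
14. LOAD T1 → mem=7 r[T1]=7 [LOAD]
15. CAS T0 → mem=7 r[T0]=5 [RETRY]
16. CAS T1 → mem=8 r[T1]=7 [OK]

counter = 8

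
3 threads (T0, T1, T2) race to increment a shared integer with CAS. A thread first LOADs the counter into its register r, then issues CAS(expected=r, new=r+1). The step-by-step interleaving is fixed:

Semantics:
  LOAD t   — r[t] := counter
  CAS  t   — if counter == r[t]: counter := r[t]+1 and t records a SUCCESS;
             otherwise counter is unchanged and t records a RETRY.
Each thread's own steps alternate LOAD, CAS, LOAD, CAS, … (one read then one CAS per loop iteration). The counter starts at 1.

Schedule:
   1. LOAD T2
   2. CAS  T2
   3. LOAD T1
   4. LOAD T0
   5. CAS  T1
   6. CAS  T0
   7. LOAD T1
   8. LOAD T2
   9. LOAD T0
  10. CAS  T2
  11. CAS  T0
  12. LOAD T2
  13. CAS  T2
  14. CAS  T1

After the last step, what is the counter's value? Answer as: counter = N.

counter = 5

[1] T2.load  rd  (counter 1, T2.r 1)
[2] T2.cas  hit  (counter 2, T2.r 1)
[3] T1.load  rd  (counter 2, T1.r 2)
[4] T0.load  rd  (counter 2, T0.r 2)
[5] T1.cas  hit  (counter 3, T1.r 2)
[6] T0.cas  miss  (counter 3, T0.r 2)
[7] T1.load  rd  (counter 3, T1.r 3)
[8] T2.load  rd  (counter 3, T2.r 3)
[9] T0.load  rd  (counter 3, T0.r 3)
[10] T2.cas  hit  (counter 4, T2.r 3)
[11] T0.cas  miss  (counter 4, T0.r 3)
[12] T2.load  rd  (counter 4, T2.r 4)
[13] T2.cas  hit  (counter 5, T2.r 4)
[14] T1.cas  miss  (counter 5, T1.r 3)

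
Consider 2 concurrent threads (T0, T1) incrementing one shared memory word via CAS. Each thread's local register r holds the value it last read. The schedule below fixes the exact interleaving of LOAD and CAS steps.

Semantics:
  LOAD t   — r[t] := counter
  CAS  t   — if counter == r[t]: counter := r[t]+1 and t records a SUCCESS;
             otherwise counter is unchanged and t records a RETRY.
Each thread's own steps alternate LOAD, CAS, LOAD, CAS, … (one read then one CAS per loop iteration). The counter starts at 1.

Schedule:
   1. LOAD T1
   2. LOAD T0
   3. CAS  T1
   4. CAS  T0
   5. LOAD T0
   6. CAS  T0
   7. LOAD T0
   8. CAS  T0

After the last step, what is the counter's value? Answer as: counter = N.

counter = 4

[1] T1.load  rd  (counter 1, T1.r 1)
[2] T0.load  rd  (counter 1, T0.r 1)
[3] T1.cas  hit  (counter 2, T1.r 1)
[4] T0.cas  miss  (counter 2, T0.r 1)
[5] T0.load  rd  (counter 2, T0.r 2)
[6] T0.cas  hit  (counter 3, T0.r 2)
[7] T0.load  rd  (counter 3, T0.r 3)
[8] T0.cas  hit  (counter 4, T0.r 3)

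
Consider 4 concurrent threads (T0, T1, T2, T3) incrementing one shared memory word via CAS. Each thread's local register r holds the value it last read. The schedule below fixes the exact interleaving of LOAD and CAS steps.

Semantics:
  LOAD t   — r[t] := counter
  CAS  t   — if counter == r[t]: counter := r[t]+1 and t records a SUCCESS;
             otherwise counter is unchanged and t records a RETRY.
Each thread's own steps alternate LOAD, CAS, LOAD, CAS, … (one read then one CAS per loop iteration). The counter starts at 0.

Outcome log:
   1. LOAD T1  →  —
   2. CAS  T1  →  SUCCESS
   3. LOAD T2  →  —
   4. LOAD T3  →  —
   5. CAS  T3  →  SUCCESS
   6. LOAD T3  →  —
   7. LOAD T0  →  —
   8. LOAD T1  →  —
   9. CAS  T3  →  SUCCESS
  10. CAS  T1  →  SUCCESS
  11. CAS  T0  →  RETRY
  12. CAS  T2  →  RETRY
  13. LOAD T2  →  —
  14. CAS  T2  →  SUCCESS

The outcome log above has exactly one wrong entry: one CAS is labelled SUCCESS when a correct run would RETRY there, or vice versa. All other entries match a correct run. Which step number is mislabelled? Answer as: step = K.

step = 10

Correct run:
step 1: T1 LOAD ⇒ load; ctr=0 reg=0
step 2: T1 CAS ⇒ ok; ctr=1 reg=0
step 3: T2 LOAD ⇒ load; ctr=1 reg=1
step 4: T3 LOAD ⇒ load; ctr=1 reg=1
step 5: T3 CAS ⇒ ok; ctr=2 reg=1
step 6: T3 LOAD ⇒ load; ctr=2 reg=2
step 7: T0 LOAD ⇒ load; ctr=2 reg=2
step 8: T1 LOAD ⇒ load; ctr=2 reg=2
step 9: T3 CAS ⇒ ok; ctr=3 reg=2
step 10: T1 CAS ⇒ retry; ctr=3 reg=2
step 11: T0 CAS ⇒ retry; ctr=3 reg=2
step 12: T2 CAS ⇒ retry; ctr=3 reg=1
step 13: T2 LOAD ⇒ load; ctr=3 reg=3
step 14: T2 CAS ⇒ ok; ctr=4 reg=3
Mismatch at 10.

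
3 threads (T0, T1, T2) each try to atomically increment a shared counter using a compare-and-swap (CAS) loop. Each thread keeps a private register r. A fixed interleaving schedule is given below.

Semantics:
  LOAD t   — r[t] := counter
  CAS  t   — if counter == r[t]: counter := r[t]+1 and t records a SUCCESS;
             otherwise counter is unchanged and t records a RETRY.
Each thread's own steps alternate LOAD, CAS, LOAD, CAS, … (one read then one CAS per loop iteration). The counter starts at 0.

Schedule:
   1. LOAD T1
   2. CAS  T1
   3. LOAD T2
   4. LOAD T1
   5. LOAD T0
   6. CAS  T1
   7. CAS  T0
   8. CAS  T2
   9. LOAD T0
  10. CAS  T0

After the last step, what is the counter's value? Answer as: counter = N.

   1) LOAD T1:  M=0  r_T1=0
   2) CAS  T1:  M=1  r_T1=0 ✓
   3) LOAD T2:  M=1  r_T2=1
   4) LOAD T1:  M=1  r_T1=1
   5) LOAD T0:  M=1  r_T0=1
   6) CAS  T1:  M=2  r_T1=1 ✓
   7) CAS  T0:  M=2  r_T0=1 ✗
   8) CAS  T2:  M=2  r_T2=1 ✗
   9) LOAD T0:  M=2  r_T0=2
  10) CAS  T0:  M=3  r_T0=2 ✓

counter = 3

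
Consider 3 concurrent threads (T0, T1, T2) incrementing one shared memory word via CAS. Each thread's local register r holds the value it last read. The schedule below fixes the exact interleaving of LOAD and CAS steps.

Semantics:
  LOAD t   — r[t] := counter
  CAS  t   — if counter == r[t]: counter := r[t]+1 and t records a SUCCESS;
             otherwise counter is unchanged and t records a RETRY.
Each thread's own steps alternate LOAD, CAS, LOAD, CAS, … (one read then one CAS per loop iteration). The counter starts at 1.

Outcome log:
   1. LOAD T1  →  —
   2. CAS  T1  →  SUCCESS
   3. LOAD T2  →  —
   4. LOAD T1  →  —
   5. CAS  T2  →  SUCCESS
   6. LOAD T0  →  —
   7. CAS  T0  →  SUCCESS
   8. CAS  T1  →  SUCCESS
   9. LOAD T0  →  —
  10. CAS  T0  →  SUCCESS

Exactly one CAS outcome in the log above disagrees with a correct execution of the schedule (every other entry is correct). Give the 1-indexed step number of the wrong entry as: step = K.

Reference trace:
1. LOAD T1 → mem=1 r[T1]=1 [LOAD]
2. CAS T1 → mem=2 r[T1]=1 [OK]
3. LOAD T2 → mem=2 r[T2]=2 [LOAD]
4. LOAD T1 → mem=2 r[T1]=2 [LOAD]
5. CAS T2 → mem=3 r[T2]=2 [OK]
6. LOAD T0 → mem=3 r[T0]=3 [LOAD]
7. CAS T0 → mem=4 r[T0]=3 [OK]
8. CAS T1 → mem=4 r[T1]=2 [RETRY]
9. LOAD T0 → mem=4 r[T0]=4 [LOAD]
10. CAS T0 → mem=5 r[T0]=4 [OK]
Flip is step 8.

step = 8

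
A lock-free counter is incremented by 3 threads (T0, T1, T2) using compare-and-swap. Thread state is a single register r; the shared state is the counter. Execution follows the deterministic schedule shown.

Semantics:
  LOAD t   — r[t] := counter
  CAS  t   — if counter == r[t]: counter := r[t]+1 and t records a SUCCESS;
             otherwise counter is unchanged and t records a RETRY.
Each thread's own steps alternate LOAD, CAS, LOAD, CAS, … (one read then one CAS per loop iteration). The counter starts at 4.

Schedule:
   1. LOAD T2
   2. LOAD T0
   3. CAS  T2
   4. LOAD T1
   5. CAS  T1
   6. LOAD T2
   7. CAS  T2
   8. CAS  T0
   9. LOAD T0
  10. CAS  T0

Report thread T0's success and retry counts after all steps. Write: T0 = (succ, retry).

T0 = (1, 1)

#1 T2 reads 4
#2 T0 reads 4
#3 T2 CAS(4→5) writes; counter now 5
#4 T1 reads 5
#5 T1 CAS(5→6) writes; counter now 6
#6 T2 reads 6
#7 T2 CAS(6→7) writes; counter now 7
#8 T0 CAS(4→5) fails; counter now 7
#9 T0 reads 7
#10 T0 CAS(7→8) writes; counter now 8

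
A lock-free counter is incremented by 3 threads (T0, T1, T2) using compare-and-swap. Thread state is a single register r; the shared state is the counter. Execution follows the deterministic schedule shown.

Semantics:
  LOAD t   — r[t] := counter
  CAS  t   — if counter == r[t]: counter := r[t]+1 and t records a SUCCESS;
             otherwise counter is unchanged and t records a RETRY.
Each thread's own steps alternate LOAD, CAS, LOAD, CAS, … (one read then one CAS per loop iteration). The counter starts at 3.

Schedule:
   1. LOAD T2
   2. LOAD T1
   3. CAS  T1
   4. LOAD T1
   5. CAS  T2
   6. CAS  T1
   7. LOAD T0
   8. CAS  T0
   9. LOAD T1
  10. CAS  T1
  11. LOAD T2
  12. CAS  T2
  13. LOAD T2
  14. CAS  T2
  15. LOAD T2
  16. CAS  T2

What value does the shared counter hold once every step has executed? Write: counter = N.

counter = 10

T2 LOAD — after: cnt=3, r=3 — load
T1 LOAD — after: cnt=3, r=3 — load
T1 CAS — after: cnt=4, r=3 — ok
T1 LOAD — after: cnt=4, r=4 — load
T2 CAS — after: cnt=4, r=3 — retry
T1 CAS — after: cnt=5, r=4 — ok
T0 LOAD — after: cnt=5, r=5 — load
T0 CAS — after: cnt=6, r=5 — ok
T1 LOAD — after: cnt=6, r=6 — load
T1 CAS — after: cnt=7, r=6 — ok
T2 LOAD — after: cnt=7, r=7 — load
T2 CAS — after: cnt=8, r=7 — ok
T2 LOAD — after: cnt=8, r=8 — load
T2 CAS — after: cnt=9, r=8 — ok
T2 LOAD — after: cnt=9, r=9 — load
T2 CAS — after: cnt=10, r=9 — ok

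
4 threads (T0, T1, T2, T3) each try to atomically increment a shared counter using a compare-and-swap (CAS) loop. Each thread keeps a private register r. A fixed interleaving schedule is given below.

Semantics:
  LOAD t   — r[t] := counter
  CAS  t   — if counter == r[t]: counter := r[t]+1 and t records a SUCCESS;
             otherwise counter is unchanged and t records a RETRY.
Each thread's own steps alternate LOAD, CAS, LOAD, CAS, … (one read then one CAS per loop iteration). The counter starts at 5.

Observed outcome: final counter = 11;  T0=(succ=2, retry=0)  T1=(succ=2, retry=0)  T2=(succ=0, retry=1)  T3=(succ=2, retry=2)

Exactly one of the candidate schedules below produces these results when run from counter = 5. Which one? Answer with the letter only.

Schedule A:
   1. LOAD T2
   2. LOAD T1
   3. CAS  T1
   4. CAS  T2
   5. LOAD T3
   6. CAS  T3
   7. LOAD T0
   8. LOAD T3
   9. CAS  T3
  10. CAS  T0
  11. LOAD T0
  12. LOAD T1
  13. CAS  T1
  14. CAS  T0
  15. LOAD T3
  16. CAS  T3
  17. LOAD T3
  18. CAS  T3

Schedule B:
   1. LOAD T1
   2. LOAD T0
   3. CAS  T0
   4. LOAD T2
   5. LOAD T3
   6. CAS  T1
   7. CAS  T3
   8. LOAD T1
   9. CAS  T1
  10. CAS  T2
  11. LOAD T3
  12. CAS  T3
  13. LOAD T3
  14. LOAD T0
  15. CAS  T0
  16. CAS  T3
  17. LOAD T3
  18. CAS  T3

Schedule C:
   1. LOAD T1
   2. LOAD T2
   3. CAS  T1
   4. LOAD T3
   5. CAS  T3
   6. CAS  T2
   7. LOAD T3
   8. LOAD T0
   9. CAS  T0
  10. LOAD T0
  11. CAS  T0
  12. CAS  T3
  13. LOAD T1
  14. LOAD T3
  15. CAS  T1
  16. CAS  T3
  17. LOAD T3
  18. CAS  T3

C

Tracing schedule C:
1. LOAD T1 → mem=5 r[T1]=5 [LOAD]
2. LOAD T2 → mem=5 r[T2]=5 [LOAD]
3. CAS T1 → mem=6 r[T1]=5 [OK]
4. LOAD T3 → mem=6 r[T3]=6 [LOAD]
5. CAS T3 → mem=7 r[T3]=6 [OK]
6. CAS T2 → mem=7 r[T2]=5 [RETRY]
7. LOAD T3 → mem=7 r[T3]=7 [LOAD]
8. LOAD T0 → mem=7 r[T0]=7 [LOAD]
9. CAS T0 → mem=8 r[T0]=7 [OK]
10. LOAD T0 → mem=8 r[T0]=8 [LOAD]
11. CAS T0 → mem=9 r[T0]=8 [OK]
12. CAS T3 → mem=9 r[T3]=7 [RETRY]
13. LOAD T1 → mem=9 r[T1]=9 [LOAD]
14. LOAD T3 → mem=9 r[T3]=9 [LOAD]
15. CAS T1 → mem=10 r[T1]=9 [OK]
16. CAS T3 → mem=10 r[T3]=9 [RETRY]
17. LOAD T3 → mem=10 r[T3]=10 [LOAD]
18. CAS T3 → mem=11 r[T3]=10 [OK]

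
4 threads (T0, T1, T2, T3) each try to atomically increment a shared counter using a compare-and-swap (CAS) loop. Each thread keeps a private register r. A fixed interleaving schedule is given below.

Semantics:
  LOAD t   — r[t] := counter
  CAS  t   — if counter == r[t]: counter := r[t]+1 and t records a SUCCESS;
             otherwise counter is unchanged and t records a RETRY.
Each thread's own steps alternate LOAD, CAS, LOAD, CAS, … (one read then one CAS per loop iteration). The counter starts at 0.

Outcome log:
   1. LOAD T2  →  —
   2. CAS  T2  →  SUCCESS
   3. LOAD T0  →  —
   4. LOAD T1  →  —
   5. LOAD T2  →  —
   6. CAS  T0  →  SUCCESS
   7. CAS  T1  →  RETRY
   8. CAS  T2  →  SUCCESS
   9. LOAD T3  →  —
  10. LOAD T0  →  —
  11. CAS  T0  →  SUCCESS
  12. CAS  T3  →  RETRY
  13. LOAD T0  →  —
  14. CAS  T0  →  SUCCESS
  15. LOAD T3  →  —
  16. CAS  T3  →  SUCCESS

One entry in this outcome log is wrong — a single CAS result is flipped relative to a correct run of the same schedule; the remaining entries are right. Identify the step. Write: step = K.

Reference trace:
T2 LOAD — after: cnt=0, r=0 — load
T2 CAS — after: cnt=1, r=0 — ok
T0 LOAD — after: cnt=1, r=1 — load
T1 LOAD — after: cnt=1, r=1 — load
T2 LOAD — after: cnt=1, r=1 — load
T0 CAS — after: cnt=2, r=1 — ok
T1 CAS — after: cnt=2, r=1 — retry
T2 CAS — after: cnt=2, r=1 — retry
T3 LOAD — after: cnt=2, r=2 — load
T0 LOAD — after: cnt=2, r=2 — load
T0 CAS — after: cnt=3, r=2 — ok
T3 CAS — after: cnt=3, r=2 — retry
T0 LOAD — after: cnt=3, r=3 — load
T0 CAS — after: cnt=4, r=3 — ok
T3 LOAD — after: cnt=4, r=4 — load
T3 CAS — after: cnt=5, r=4 — ok
Flip is step 8.

step = 8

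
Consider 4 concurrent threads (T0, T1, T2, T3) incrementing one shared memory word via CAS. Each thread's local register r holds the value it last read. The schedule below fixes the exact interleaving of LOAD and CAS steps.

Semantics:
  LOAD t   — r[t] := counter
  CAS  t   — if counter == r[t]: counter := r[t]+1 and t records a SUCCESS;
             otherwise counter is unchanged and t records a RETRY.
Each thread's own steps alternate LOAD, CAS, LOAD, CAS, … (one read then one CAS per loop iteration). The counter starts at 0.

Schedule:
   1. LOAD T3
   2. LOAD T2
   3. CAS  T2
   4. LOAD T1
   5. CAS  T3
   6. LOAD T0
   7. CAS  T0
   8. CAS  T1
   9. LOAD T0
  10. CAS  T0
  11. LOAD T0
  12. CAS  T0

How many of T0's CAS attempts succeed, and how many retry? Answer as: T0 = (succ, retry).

T0 = (3, 0)

1. LOAD T3 → mem=0 r[T3]=0 [LOAD]
2. LOAD T2 → mem=0 r[T2]=0 [LOAD]
3. CAS T2 → mem=1 r[T2]=0 [OK]
4. LOAD T1 → mem=1 r[T1]=1 [LOAD]
5. CAS T3 → mem=1 r[T3]=0 [RETRY]
6. LOAD T0 → mem=1 r[T0]=1 [LOAD]
7. CAS T0 → mem=2 r[T0]=1 [OK]
8. CAS T1 → mem=2 r[T1]=1 [RETRY]
9. LOAD T0 → mem=2 r[T0]=2 [LOAD]
10. CAS T0 → mem=3 r[T0]=2 [OK]
11. LOAD T0 → mem=3 r[T0]=3 [LOAD]
12. CAS T0 → mem=4 r[T0]=3 [OK]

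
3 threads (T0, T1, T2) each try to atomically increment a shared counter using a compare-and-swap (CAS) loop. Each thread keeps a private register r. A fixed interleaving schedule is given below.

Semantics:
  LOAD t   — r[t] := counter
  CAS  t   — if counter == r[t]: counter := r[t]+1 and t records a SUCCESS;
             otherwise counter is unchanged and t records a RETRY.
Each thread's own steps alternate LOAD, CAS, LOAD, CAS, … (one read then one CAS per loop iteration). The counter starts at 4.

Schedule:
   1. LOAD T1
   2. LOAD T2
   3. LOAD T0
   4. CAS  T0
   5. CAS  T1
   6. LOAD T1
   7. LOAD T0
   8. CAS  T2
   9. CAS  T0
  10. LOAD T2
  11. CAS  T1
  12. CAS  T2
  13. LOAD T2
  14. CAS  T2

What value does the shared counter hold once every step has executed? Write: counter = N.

1. LOAD T1 → mem=4 r[T1]=4 [LOAD]
2. LOAD T2 → mem=4 r[T2]=4 [LOAD]
3. LOAD T0 → mem=4 r[T0]=4 [LOAD]
4. CAS T0 → mem=5 r[T0]=4 [OK]
5. CAS T1 → mem=5 r[T1]=4 [RETRY]
6. LOAD T1 → mem=5 r[T1]=5 [LOAD]
7. LOAD T0 → mem=5 r[T0]=5 [LOAD]
8. CAS T2 → mem=5 r[T2]=4 [RETRY]
9. CAS T0 → mem=6 r[T0]=5 [OK]
10. LOAD T2 → mem=6 r[T2]=6 [LOAD]
11. CAS T1 → mem=6 r[T1]=5 [RETRY]
12. CAS T2 → mem=7 r[T2]=6 [OK]
13. LOAD T2 → mem=7 r[T2]=7 [LOAD]
14. CAS T2 → mem=8 r[T2]=7 [OK]

counter = 8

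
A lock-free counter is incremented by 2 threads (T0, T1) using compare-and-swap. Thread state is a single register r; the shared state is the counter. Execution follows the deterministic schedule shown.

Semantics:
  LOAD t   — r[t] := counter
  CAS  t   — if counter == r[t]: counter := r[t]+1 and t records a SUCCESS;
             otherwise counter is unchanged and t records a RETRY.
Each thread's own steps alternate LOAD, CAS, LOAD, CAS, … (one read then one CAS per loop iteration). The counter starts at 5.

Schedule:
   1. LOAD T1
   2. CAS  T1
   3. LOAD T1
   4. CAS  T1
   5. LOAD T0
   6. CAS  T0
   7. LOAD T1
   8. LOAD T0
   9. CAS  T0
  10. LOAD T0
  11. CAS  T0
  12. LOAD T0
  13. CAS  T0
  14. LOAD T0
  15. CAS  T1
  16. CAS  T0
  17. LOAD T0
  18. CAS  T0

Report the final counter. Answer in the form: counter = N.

T1 LOAD — after: cnt=5, r=5 — load
T1 CAS — after: cnt=6, r=5 — ok
T1 LOAD — after: cnt=6, r=6 — load
T1 CAS — after: cnt=7, r=6 — ok
T0 LOAD — after: cnt=7, r=7 — load
T0 CAS — after: cnt=8, r=7 — ok
T1 LOAD — after: cnt=8, r=8 — load
T0 LOAD — after: cnt=8, r=8 — load
T0 CAS — after: cnt=9, r=8 — ok
T0 LOAD — after: cnt=9, r=9 — load
T0 CAS — after: cnt=10, r=9 — ok
T0 LOAD — after: cnt=10, r=10 — load
T0 CAS — after: cnt=11, r=10 — ok
T0 LOAD — after: cnt=11, r=11 — load
T1 CAS — after: cnt=11, r=8 — retry
T0 CAS — after: cnt=12, r=11 — ok
T0 LOAD — after: cnt=12, r=12 — load
T0 CAS — after: cnt=13, r=12 — ok

counter = 13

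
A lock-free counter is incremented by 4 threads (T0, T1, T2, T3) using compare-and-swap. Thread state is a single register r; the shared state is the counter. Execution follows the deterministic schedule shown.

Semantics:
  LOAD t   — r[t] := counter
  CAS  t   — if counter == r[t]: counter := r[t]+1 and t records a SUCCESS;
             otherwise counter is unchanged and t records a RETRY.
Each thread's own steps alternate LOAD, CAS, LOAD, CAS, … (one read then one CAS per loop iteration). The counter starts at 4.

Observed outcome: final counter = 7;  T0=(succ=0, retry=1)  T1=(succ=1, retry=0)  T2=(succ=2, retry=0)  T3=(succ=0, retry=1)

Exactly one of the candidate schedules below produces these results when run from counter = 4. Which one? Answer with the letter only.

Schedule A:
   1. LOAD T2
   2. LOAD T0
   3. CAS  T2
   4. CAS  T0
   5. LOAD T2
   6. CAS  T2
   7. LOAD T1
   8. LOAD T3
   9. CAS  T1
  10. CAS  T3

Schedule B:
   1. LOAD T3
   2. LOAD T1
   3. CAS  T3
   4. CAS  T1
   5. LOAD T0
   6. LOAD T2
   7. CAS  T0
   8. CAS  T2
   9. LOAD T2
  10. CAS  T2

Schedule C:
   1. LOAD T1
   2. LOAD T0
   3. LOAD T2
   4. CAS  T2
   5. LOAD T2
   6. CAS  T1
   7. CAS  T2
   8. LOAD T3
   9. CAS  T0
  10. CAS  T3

Run A:
   1) LOAD T2:  M=4  r_T2=4
   2) LOAD T0:  M=4  r_T0=4
   3) CAS  T2:  M=5  r_T2=4 ✓
   4) CAS  T0:  M=5  r_T0=4 ✗
   5) LOAD T2:  M=5  r_T2=5
   6) CAS  T2:  M=6  r_T2=5 ✓
   7) LOAD T1:  M=6  r_T1=6
   8) LOAD T3:  M=6  r_T3=6
   9) CAS  T1:  M=7  r_T1=6 ✓
  10) CAS  T3:  M=7  r_T3=6 ✗

A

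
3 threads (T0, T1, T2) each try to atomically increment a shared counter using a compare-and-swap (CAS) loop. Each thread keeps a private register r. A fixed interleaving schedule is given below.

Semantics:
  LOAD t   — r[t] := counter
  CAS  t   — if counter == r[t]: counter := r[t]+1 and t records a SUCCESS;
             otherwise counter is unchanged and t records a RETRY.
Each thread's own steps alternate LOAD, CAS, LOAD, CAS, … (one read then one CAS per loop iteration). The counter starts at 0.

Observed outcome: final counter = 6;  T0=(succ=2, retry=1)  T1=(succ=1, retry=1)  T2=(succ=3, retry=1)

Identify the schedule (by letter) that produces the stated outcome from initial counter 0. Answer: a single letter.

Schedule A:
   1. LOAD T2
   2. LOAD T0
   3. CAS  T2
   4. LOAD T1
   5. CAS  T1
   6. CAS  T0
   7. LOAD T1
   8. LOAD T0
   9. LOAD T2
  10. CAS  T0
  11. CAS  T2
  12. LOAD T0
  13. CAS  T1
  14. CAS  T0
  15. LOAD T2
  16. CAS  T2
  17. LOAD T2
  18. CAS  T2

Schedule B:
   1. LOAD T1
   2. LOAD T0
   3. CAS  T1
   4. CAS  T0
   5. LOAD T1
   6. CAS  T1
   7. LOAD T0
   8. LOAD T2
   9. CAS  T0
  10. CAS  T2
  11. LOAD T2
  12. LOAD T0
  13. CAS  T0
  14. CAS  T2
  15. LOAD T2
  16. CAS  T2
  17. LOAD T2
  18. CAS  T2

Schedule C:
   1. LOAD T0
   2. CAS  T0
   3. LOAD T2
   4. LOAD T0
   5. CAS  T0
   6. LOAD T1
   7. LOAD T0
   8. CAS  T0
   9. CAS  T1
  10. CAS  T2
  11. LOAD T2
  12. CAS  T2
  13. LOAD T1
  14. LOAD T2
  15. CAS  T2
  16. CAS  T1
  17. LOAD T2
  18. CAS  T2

A

Simulating candidate A:
1. LOAD T2 → mem=0 r[T2]=0 [LOAD]
2. LOAD T0 → mem=0 r[T0]=0 [LOAD]
3. CAS T2 → mem=1 r[T2]=0 [OK]
4. LOAD T1 → mem=1 r[T1]=1 [LOAD]
5. CAS T1 → mem=2 r[T1]=1 [OK]
6. CAS T0 → mem=2 r[T0]=0 [RETRY]
7. LOAD T1 → mem=2 r[T1]=2 [LOAD]
8. LOAD T0 → mem=2 r[T0]=2 [LOAD]
9. LOAD T2 → mem=2 r[T2]=2 [LOAD]
10. CAS T0 → mem=3 r[T0]=2 [OK]
11. CAS T2 → mem=3 r[T2]=2 [RETRY]
12. LOAD T0 → mem=3 r[T0]=3 [LOAD]
13. CAS T1 → mem=3 r[T1]=2 [RETRY]
14. CAS T0 → mem=4 r[T0]=3 [OK]
15. LOAD T2 → mem=4 r[T2]=4 [LOAD]
16. CAS T2 → mem=5 r[T2]=4 [OK]
17. LOAD T2 → mem=5 r[T2]=5 [LOAD]
18. CAS T2 → mem=6 r[T2]=5 [OK]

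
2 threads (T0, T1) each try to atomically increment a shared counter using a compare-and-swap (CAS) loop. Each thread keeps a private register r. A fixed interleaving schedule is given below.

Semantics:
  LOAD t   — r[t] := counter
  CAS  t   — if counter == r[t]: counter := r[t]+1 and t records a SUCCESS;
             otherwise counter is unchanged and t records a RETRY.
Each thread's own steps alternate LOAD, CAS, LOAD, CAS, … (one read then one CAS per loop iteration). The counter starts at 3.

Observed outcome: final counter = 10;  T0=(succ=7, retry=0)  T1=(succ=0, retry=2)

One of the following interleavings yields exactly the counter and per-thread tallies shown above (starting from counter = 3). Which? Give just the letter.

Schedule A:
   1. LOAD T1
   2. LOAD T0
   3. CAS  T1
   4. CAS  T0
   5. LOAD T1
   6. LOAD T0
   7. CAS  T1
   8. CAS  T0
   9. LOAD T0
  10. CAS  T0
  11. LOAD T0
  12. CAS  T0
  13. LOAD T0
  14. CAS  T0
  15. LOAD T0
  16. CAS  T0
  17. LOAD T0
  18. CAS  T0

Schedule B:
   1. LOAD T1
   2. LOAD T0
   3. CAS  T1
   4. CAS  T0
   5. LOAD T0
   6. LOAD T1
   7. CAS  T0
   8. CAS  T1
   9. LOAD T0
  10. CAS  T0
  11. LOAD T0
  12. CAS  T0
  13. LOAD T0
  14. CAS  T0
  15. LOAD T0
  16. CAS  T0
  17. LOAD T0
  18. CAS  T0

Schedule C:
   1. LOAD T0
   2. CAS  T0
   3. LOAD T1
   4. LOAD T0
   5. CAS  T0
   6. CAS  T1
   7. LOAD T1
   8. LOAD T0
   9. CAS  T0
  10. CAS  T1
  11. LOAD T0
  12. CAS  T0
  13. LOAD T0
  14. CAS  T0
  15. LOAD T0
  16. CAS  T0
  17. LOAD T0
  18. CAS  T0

Simulating candidate C:
[1] T0.load  rd  (counter 3, T0.r 3)
[2] T0.cas  hit  (counter 4, T0.r 3)
[3] T1.load  rd  (counter 4, T1.r 4)
[4] T0.load  rd  (counter 4, T0.r 4)
[5] T0.cas  hit  (counter 5, T0.r 4)
[6] T1.cas  miss  (counter 5, T1.r 4)
[7] T1.load  rd  (counter 5, T1.r 5)
[8] T0.load  rd  (counter 5, T0.r 5)
[9] T0.cas  hit  (counter 6, T0.r 5)
[10] T1.cas  miss  (counter 6, T1.r 5)
[11] T0.load  rd  (counter 6, T0.r 6)
[12] T0.cas  hit  (counter 7, T0.r 6)
[13] T0.load  rd  (counter 7, T0.r 7)
[14] T0.cas  hit  (counter 8, T0.r 7)
[15] T0.load  rd  (counter 8, T0.r 8)
[16] T0.cas  hit  (counter 9, T0.r 8)
[17] T0.load  rd  (counter 9, T0.r 9)
[18] T0.cas  hit  (counter 10, T0.r 9)

C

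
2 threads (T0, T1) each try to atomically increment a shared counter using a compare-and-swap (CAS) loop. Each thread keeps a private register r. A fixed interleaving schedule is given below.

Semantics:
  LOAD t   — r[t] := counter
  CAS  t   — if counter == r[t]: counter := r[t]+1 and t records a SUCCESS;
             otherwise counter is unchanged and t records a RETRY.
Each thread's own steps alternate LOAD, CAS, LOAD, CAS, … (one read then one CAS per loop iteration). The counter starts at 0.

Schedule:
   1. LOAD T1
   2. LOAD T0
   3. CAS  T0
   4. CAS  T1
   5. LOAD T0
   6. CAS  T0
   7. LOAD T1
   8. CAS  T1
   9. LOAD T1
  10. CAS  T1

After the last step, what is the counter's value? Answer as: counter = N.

[1] T1.load  rd  (counter 0, T1.r 0)
[2] T0.load  rd  (counter 0, T0.r 0)
[3] T0.cas  hit  (counter 1, T0.r 0)
[4] T1.cas  miss  (counter 1, T1.r 0)
[5] T0.load  rd  (counter 1, T0.r 1)
[6] T0.cas  hit  (counter 2, T0.r 1)
[7] T1.load  rd  (counter 2, T1.r 2)
[8] T1.cas  hit  (counter 3, T1.r 2)
[9] T1.load  rd  (counter 3, T1.r 3)
[10] T1.cas  hit  (counter 4, T1.r 3)

counter = 4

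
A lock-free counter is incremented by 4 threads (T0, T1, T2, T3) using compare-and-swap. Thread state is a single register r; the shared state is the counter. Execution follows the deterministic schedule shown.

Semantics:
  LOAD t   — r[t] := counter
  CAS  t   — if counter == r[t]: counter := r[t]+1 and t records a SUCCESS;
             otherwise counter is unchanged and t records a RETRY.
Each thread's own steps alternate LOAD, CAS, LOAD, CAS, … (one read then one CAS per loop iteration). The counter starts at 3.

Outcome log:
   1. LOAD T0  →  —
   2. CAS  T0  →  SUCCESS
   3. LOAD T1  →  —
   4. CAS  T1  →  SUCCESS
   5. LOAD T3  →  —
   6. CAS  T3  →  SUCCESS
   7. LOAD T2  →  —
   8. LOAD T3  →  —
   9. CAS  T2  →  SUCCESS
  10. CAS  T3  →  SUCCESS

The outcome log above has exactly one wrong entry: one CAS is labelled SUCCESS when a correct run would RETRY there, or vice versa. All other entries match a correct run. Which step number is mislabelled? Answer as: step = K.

step = 10

Re-executing:
T0 LOAD — after: cnt=3, r=3 — load
T0 CAS — after: cnt=4, r=3 — ok
T1 LOAD — after: cnt=4, r=4 — load
T1 CAS — after: cnt=5, r=4 — ok
T3 LOAD — after: cnt=5, r=5 — load
T3 CAS — after: cnt=6, r=5 — ok
T2 LOAD — after: cnt=6, r=6 — load
T3 LOAD — after: cnt=6, r=6 — load
T2 CAS — after: cnt=7, r=6 — ok
T3 CAS — after: cnt=7, r=6 — retry
Flip is step 10.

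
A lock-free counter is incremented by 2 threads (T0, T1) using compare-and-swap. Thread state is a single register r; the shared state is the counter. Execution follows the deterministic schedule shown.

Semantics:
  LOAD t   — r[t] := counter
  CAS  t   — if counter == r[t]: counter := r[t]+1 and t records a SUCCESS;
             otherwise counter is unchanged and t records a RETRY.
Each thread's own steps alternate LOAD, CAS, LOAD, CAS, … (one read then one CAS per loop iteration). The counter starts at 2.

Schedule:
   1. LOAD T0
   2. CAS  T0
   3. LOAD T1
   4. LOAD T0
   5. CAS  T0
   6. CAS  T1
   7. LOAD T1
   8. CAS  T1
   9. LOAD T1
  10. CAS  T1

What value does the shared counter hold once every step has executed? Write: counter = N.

[1] T0.load  rd  (counter 2, T0.r 2)
[2] T0.cas  hit  (counter 3, T0.r 2)
[3] T1.load  rd  (counter 3, T1.r 3)
[4] T0.load  rd  (counter 3, T0.r 3)
[5] T0.cas  hit  (counter 4, T0.r 3)
[6] T1.cas  miss  (counter 4, T1.r 3)
[7] T1.load  rd  (counter 4, T1.r 4)
[8] T1.cas  hit  (counter 5, T1.r 4)
[9] T1.load  rd  (counter 5, T1.r 5)
[10] T1.cas  hit  (counter 6, T1.r 5)

counter = 6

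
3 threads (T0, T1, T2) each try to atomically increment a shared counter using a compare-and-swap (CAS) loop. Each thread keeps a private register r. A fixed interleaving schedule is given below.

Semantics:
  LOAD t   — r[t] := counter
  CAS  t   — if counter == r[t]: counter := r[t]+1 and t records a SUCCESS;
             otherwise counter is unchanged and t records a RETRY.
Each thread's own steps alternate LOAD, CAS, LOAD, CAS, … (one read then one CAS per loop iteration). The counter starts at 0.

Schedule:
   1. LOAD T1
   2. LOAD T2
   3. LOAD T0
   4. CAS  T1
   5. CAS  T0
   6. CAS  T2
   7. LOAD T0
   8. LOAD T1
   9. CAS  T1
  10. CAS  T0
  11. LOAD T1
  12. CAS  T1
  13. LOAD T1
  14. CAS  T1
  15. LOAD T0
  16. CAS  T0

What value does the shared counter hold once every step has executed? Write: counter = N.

counter = 5

T1 LOAD — after: cnt=0, r=0 — load
T2 LOAD — after: cnt=0, r=0 — load
T0 LOAD — after: cnt=0, r=0 — load
T1 CAS — after: cnt=1, r=0 — ok
T0 CAS — after: cnt=1, r=0 — retry
T2 CAS — after: cnt=1, r=0 — retry
T0 LOAD — after: cnt=1, r=1 — load
T1 LOAD — after: cnt=1, r=1 — load
T1 CAS — after: cnt=2, r=1 — ok
T0 CAS — after: cnt=2, r=1 — retry
T1 LOAD — after: cnt=2, r=2 — load
T1 CAS — after: cnt=3, r=2 — ok
T1 LOAD — after: cnt=3, r=3 — load
T1 CAS — after: cnt=4, r=3 — ok
T0 LOAD — after: cnt=4, r=4 — load
T0 CAS — after: cnt=5, r=4 — ok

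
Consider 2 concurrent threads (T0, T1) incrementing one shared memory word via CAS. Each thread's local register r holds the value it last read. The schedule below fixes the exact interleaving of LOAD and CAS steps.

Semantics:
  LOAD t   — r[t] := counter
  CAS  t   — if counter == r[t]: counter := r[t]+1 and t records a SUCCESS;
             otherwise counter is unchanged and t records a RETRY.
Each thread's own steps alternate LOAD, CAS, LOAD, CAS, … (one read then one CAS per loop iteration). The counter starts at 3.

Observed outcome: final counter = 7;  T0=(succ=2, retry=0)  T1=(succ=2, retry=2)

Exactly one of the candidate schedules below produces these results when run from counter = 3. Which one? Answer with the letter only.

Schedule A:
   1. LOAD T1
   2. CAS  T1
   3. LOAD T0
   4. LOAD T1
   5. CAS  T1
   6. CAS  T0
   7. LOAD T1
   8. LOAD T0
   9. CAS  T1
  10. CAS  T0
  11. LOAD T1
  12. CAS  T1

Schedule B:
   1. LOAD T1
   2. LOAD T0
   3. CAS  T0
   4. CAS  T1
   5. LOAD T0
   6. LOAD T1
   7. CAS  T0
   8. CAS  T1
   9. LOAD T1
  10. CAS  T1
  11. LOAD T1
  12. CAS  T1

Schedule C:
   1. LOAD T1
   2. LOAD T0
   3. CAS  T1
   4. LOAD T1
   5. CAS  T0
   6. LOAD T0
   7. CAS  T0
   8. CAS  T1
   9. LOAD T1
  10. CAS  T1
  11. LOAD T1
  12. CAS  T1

Run B:
step 1: T1 LOAD ⇒ load; ctr=3 reg=3
step 2: T0 LOAD ⇒ load; ctr=3 reg=3
step 3: T0 CAS ⇒ ok; ctr=4 reg=3
step 4: T1 CAS ⇒ retry; ctr=4 reg=3
step 5: T0 LOAD ⇒ load; ctr=4 reg=4
step 6: T1 LOAD ⇒ load; ctr=4 reg=4
step 7: T0 CAS ⇒ ok; ctr=5 reg=4
step 8: T1 CAS ⇒ retry; ctr=5 reg=4
step 9: T1 LOAD ⇒ load; ctr=5 reg=5
step 10: T1 CAS ⇒ ok; ctr=6 reg=5
step 11: T1 LOAD ⇒ load; ctr=6 reg=6
step 12: T1 CAS ⇒ ok; ctr=7 reg=6

B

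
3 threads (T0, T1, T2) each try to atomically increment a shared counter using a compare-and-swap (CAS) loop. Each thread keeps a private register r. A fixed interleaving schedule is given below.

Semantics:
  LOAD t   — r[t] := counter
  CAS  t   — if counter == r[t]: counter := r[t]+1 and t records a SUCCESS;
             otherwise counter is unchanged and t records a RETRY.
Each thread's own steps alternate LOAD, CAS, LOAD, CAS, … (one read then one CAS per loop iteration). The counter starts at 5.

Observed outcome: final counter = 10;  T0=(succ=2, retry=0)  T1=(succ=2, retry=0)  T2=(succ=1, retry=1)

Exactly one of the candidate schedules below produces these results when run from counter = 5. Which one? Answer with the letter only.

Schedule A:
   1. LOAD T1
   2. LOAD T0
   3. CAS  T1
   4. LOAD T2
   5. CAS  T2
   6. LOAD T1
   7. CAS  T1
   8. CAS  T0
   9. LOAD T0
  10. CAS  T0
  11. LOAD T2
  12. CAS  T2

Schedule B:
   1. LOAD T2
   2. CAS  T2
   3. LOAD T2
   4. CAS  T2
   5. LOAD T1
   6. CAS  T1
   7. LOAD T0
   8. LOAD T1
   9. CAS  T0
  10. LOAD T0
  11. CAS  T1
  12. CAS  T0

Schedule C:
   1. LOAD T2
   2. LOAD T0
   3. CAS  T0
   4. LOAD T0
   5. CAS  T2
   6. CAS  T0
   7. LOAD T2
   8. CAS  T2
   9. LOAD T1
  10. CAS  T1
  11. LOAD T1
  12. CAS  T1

C

Simulating candidate C:
[1] T2.load  rd  (counter 5, T2.r 5)
[2] T0.load  rd  (counter 5, T0.r 5)
[3] T0.cas  hit  (counter 6, T0.r 5)
[4] T0.load  rd  (counter 6, T0.r 6)
[5] T2.cas  miss  (counter 6, T2.r 5)
[6] T0.cas  hit  (counter 7, T0.r 6)
[7] T2.load  rd  (counter 7, T2.r 7)
[8] T2.cas  hit  (counter 8, T2.r 7)
[9] T1.load  rd  (counter 8, T1.r 8)
[10] T1.cas  hit  (counter 9, T1.r 8)
[11] T1.load  rd  (counter 9, T1.r 9)
[12] T1.cas  hit  (counter 10, T1.r 9)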